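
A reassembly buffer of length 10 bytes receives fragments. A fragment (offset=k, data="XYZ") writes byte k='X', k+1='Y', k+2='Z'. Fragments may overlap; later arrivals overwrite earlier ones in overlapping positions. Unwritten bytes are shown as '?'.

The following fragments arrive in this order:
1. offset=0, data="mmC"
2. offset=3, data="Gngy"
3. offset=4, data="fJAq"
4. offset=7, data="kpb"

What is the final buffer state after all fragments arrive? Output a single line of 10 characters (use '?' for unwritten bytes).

Answer: mmCGfJAkpb

Derivation:
Fragment 1: offset=0 data="mmC" -> buffer=mmC???????
Fragment 2: offset=3 data="Gngy" -> buffer=mmCGngy???
Fragment 3: offset=4 data="fJAq" -> buffer=mmCGfJAq??
Fragment 4: offset=7 data="kpb" -> buffer=mmCGfJAkpb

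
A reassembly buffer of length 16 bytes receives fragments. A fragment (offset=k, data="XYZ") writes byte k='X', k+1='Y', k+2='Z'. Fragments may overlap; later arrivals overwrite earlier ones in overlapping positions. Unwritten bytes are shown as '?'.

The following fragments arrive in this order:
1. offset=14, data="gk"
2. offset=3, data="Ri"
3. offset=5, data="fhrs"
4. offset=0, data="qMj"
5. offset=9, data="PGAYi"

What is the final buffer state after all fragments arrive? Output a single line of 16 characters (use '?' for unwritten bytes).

Answer: qMjRifhrsPGAYigk

Derivation:
Fragment 1: offset=14 data="gk" -> buffer=??????????????gk
Fragment 2: offset=3 data="Ri" -> buffer=???Ri?????????gk
Fragment 3: offset=5 data="fhrs" -> buffer=???Rifhrs?????gk
Fragment 4: offset=0 data="qMj" -> buffer=qMjRifhrs?????gk
Fragment 5: offset=9 data="PGAYi" -> buffer=qMjRifhrsPGAYigk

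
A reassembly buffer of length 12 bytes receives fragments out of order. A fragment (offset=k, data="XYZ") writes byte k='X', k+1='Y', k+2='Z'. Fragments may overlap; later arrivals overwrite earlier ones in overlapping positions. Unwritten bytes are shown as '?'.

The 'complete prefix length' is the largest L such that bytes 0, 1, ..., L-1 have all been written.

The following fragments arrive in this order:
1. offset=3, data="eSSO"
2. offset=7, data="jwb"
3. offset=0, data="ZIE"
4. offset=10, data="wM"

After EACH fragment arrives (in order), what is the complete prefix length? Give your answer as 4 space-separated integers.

Answer: 0 0 10 12

Derivation:
Fragment 1: offset=3 data="eSSO" -> buffer=???eSSO????? -> prefix_len=0
Fragment 2: offset=7 data="jwb" -> buffer=???eSSOjwb?? -> prefix_len=0
Fragment 3: offset=0 data="ZIE" -> buffer=ZIEeSSOjwb?? -> prefix_len=10
Fragment 4: offset=10 data="wM" -> buffer=ZIEeSSOjwbwM -> prefix_len=12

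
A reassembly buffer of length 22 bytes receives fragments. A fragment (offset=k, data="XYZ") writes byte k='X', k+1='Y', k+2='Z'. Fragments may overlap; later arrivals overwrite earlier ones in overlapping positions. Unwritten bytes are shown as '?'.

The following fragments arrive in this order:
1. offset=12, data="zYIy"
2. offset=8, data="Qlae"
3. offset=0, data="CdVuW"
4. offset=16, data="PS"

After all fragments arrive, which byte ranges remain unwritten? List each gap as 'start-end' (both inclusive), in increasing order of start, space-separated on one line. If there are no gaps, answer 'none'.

Fragment 1: offset=12 len=4
Fragment 2: offset=8 len=4
Fragment 3: offset=0 len=5
Fragment 4: offset=16 len=2
Gaps: 5-7 18-21

Answer: 5-7 18-21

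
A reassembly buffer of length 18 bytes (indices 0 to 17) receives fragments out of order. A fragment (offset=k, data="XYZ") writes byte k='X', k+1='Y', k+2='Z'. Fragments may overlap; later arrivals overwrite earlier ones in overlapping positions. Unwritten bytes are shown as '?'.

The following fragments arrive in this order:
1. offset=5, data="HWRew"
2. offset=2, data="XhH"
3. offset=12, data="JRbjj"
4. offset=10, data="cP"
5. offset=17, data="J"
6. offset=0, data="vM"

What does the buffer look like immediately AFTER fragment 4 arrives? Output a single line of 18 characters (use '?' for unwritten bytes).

Fragment 1: offset=5 data="HWRew" -> buffer=?????HWRew????????
Fragment 2: offset=2 data="XhH" -> buffer=??XhHHWRew????????
Fragment 3: offset=12 data="JRbjj" -> buffer=??XhHHWRew??JRbjj?
Fragment 4: offset=10 data="cP" -> buffer=??XhHHWRewcPJRbjj?

Answer: ??XhHHWRewcPJRbjj?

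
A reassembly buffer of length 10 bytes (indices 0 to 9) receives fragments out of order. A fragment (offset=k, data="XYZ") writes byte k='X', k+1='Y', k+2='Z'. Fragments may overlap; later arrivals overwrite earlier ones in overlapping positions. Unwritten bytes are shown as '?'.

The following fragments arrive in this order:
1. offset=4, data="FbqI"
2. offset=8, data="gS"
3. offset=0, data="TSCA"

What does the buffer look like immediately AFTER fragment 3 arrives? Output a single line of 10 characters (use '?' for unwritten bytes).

Fragment 1: offset=4 data="FbqI" -> buffer=????FbqI??
Fragment 2: offset=8 data="gS" -> buffer=????FbqIgS
Fragment 3: offset=0 data="TSCA" -> buffer=TSCAFbqIgS

Answer: TSCAFbqIgS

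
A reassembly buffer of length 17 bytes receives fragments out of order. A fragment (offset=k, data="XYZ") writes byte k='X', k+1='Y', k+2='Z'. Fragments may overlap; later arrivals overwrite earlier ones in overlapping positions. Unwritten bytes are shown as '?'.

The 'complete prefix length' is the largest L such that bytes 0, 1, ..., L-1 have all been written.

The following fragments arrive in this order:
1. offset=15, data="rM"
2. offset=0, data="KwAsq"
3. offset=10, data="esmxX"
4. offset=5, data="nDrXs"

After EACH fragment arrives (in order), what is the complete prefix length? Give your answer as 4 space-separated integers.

Answer: 0 5 5 17

Derivation:
Fragment 1: offset=15 data="rM" -> buffer=???????????????rM -> prefix_len=0
Fragment 2: offset=0 data="KwAsq" -> buffer=KwAsq??????????rM -> prefix_len=5
Fragment 3: offset=10 data="esmxX" -> buffer=KwAsq?????esmxXrM -> prefix_len=5
Fragment 4: offset=5 data="nDrXs" -> buffer=KwAsqnDrXsesmxXrM -> prefix_len=17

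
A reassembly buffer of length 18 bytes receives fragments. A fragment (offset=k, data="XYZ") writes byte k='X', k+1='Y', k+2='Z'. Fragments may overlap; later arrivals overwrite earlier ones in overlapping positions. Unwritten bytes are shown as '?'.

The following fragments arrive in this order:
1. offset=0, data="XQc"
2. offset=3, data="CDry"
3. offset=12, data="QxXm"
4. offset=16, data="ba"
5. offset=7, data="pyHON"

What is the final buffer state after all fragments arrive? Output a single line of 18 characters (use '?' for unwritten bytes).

Fragment 1: offset=0 data="XQc" -> buffer=XQc???????????????
Fragment 2: offset=3 data="CDry" -> buffer=XQcCDry???????????
Fragment 3: offset=12 data="QxXm" -> buffer=XQcCDry?????QxXm??
Fragment 4: offset=16 data="ba" -> buffer=XQcCDry?????QxXmba
Fragment 5: offset=7 data="pyHON" -> buffer=XQcCDrypyHONQxXmba

Answer: XQcCDrypyHONQxXmba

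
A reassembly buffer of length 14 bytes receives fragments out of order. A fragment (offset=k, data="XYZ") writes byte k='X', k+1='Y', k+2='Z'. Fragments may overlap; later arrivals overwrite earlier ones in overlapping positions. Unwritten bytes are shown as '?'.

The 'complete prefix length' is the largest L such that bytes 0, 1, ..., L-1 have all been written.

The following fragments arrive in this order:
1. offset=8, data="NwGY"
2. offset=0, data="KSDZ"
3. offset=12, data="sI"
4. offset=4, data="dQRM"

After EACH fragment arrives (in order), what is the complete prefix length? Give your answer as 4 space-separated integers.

Answer: 0 4 4 14

Derivation:
Fragment 1: offset=8 data="NwGY" -> buffer=????????NwGY?? -> prefix_len=0
Fragment 2: offset=0 data="KSDZ" -> buffer=KSDZ????NwGY?? -> prefix_len=4
Fragment 3: offset=12 data="sI" -> buffer=KSDZ????NwGYsI -> prefix_len=4
Fragment 4: offset=4 data="dQRM" -> buffer=KSDZdQRMNwGYsI -> prefix_len=14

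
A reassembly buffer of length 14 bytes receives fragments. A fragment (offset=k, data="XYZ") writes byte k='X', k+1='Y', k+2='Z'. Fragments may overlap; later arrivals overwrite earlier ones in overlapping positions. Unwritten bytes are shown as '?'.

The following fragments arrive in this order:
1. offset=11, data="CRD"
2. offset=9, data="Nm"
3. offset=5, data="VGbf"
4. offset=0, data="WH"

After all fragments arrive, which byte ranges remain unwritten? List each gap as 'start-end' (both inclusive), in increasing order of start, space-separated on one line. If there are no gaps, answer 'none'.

Answer: 2-4

Derivation:
Fragment 1: offset=11 len=3
Fragment 2: offset=9 len=2
Fragment 3: offset=5 len=4
Fragment 4: offset=0 len=2
Gaps: 2-4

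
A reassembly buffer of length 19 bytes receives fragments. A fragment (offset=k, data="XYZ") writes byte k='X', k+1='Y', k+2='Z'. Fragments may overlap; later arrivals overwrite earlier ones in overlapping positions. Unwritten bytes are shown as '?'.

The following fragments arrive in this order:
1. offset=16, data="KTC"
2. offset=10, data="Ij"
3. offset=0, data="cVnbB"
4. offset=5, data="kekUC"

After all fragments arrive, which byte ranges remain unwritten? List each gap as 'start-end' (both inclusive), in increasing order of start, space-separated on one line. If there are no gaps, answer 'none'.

Fragment 1: offset=16 len=3
Fragment 2: offset=10 len=2
Fragment 3: offset=0 len=5
Fragment 4: offset=5 len=5
Gaps: 12-15

Answer: 12-15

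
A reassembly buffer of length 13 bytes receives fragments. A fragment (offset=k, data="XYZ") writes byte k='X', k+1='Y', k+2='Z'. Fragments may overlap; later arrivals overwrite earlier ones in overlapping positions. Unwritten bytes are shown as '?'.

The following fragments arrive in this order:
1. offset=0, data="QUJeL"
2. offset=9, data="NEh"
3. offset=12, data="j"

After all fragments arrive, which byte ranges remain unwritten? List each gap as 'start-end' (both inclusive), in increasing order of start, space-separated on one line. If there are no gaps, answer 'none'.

Answer: 5-8

Derivation:
Fragment 1: offset=0 len=5
Fragment 2: offset=9 len=3
Fragment 3: offset=12 len=1
Gaps: 5-8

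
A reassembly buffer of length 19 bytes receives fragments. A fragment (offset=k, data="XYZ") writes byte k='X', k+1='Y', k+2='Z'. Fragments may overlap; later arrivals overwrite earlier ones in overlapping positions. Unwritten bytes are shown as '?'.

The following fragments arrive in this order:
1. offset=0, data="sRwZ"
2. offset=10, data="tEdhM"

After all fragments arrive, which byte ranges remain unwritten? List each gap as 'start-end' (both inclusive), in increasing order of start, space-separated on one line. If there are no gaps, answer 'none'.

Fragment 1: offset=0 len=4
Fragment 2: offset=10 len=5
Gaps: 4-9 15-18

Answer: 4-9 15-18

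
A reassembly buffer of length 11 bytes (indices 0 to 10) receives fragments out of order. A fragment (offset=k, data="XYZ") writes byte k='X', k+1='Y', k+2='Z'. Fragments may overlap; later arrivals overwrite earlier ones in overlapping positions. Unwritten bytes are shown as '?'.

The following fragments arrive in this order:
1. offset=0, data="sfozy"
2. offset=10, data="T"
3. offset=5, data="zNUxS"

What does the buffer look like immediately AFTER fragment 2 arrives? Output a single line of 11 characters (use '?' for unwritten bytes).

Fragment 1: offset=0 data="sfozy" -> buffer=sfozy??????
Fragment 2: offset=10 data="T" -> buffer=sfozy?????T

Answer: sfozy?????T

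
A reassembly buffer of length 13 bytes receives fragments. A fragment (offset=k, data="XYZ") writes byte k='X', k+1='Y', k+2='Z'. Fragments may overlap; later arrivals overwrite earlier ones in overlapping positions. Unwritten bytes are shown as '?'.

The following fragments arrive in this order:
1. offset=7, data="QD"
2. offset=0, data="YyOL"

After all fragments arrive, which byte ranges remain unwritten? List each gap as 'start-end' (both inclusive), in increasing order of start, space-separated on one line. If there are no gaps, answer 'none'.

Answer: 4-6 9-12

Derivation:
Fragment 1: offset=7 len=2
Fragment 2: offset=0 len=4
Gaps: 4-6 9-12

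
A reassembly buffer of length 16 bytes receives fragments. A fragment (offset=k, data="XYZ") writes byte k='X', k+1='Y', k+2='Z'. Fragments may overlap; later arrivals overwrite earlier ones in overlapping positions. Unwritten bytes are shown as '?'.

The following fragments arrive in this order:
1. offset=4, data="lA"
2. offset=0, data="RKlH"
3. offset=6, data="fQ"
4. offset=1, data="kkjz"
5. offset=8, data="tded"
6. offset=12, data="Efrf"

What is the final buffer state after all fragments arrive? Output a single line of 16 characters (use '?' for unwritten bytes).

Fragment 1: offset=4 data="lA" -> buffer=????lA??????????
Fragment 2: offset=0 data="RKlH" -> buffer=RKlHlA??????????
Fragment 3: offset=6 data="fQ" -> buffer=RKlHlAfQ????????
Fragment 4: offset=1 data="kkjz" -> buffer=RkkjzAfQ????????
Fragment 5: offset=8 data="tded" -> buffer=RkkjzAfQtded????
Fragment 6: offset=12 data="Efrf" -> buffer=RkkjzAfQtdedEfrf

Answer: RkkjzAfQtdedEfrf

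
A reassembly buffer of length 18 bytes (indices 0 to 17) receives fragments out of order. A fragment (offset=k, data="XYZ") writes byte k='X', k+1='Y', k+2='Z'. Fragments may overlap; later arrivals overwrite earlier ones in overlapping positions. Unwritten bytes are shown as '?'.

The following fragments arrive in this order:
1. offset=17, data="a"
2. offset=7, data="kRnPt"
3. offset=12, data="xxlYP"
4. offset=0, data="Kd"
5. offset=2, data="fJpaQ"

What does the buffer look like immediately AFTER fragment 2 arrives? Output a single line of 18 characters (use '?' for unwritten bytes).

Answer: ???????kRnPt?????a

Derivation:
Fragment 1: offset=17 data="a" -> buffer=?????????????????a
Fragment 2: offset=7 data="kRnPt" -> buffer=???????kRnPt?????a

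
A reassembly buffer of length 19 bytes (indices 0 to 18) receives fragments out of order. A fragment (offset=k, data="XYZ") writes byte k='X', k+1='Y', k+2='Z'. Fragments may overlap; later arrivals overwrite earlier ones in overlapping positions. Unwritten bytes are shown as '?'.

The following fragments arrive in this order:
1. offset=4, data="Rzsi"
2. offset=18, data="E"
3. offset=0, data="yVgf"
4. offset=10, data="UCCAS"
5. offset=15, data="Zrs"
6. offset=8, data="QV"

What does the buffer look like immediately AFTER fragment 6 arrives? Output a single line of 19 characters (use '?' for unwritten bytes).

Answer: yVgfRzsiQVUCCASZrsE

Derivation:
Fragment 1: offset=4 data="Rzsi" -> buffer=????Rzsi???????????
Fragment 2: offset=18 data="E" -> buffer=????Rzsi??????????E
Fragment 3: offset=0 data="yVgf" -> buffer=yVgfRzsi??????????E
Fragment 4: offset=10 data="UCCAS" -> buffer=yVgfRzsi??UCCAS???E
Fragment 5: offset=15 data="Zrs" -> buffer=yVgfRzsi??UCCASZrsE
Fragment 6: offset=8 data="QV" -> buffer=yVgfRzsiQVUCCASZrsE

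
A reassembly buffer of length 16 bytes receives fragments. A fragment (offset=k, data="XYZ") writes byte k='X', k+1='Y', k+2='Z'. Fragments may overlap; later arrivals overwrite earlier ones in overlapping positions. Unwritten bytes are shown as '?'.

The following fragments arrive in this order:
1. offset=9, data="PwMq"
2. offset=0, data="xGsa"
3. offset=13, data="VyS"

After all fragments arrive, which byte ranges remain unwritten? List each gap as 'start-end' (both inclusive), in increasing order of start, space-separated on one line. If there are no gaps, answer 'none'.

Answer: 4-8

Derivation:
Fragment 1: offset=9 len=4
Fragment 2: offset=0 len=4
Fragment 3: offset=13 len=3
Gaps: 4-8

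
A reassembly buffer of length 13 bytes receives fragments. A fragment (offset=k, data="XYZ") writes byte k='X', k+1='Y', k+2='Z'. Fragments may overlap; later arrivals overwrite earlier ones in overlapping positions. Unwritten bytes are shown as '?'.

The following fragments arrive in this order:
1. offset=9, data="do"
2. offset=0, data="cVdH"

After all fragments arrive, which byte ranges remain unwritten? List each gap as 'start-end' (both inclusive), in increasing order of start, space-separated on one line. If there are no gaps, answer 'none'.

Answer: 4-8 11-12

Derivation:
Fragment 1: offset=9 len=2
Fragment 2: offset=0 len=4
Gaps: 4-8 11-12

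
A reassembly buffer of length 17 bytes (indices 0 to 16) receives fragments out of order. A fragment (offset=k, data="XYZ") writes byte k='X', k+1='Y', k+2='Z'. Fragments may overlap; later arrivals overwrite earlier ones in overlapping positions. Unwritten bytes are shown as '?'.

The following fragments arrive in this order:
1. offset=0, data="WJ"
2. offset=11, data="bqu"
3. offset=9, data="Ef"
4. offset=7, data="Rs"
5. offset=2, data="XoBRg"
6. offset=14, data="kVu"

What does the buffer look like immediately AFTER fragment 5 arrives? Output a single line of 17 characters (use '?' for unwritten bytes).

Fragment 1: offset=0 data="WJ" -> buffer=WJ???????????????
Fragment 2: offset=11 data="bqu" -> buffer=WJ?????????bqu???
Fragment 3: offset=9 data="Ef" -> buffer=WJ???????Efbqu???
Fragment 4: offset=7 data="Rs" -> buffer=WJ?????RsEfbqu???
Fragment 5: offset=2 data="XoBRg" -> buffer=WJXoBRgRsEfbqu???

Answer: WJXoBRgRsEfbqu???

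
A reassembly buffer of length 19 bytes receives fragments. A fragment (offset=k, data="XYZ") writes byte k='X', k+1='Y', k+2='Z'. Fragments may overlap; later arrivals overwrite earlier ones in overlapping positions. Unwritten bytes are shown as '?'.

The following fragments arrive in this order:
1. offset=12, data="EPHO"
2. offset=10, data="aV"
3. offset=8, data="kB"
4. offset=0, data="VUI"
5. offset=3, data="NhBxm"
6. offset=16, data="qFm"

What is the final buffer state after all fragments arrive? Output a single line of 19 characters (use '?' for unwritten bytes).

Fragment 1: offset=12 data="EPHO" -> buffer=????????????EPHO???
Fragment 2: offset=10 data="aV" -> buffer=??????????aVEPHO???
Fragment 3: offset=8 data="kB" -> buffer=????????kBaVEPHO???
Fragment 4: offset=0 data="VUI" -> buffer=VUI?????kBaVEPHO???
Fragment 5: offset=3 data="NhBxm" -> buffer=VUINhBxmkBaVEPHO???
Fragment 6: offset=16 data="qFm" -> buffer=VUINhBxmkBaVEPHOqFm

Answer: VUINhBxmkBaVEPHOqFm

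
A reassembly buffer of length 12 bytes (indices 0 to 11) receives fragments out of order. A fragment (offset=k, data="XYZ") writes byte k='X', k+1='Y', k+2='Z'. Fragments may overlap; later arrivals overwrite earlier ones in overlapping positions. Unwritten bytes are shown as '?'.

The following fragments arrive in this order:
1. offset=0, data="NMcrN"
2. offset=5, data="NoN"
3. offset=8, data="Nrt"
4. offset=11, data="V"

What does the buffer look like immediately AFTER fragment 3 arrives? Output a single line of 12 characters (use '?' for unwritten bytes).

Fragment 1: offset=0 data="NMcrN" -> buffer=NMcrN???????
Fragment 2: offset=5 data="NoN" -> buffer=NMcrNNoN????
Fragment 3: offset=8 data="Nrt" -> buffer=NMcrNNoNNrt?

Answer: NMcrNNoNNrt?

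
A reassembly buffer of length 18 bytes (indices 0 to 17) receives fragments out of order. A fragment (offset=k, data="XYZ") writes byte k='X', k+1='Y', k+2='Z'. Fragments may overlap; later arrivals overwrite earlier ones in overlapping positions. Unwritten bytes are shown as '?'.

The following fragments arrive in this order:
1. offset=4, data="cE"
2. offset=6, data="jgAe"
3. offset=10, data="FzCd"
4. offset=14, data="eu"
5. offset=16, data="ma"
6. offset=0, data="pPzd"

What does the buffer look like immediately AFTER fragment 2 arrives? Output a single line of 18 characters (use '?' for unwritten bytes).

Fragment 1: offset=4 data="cE" -> buffer=????cE????????????
Fragment 2: offset=6 data="jgAe" -> buffer=????cEjgAe????????

Answer: ????cEjgAe????????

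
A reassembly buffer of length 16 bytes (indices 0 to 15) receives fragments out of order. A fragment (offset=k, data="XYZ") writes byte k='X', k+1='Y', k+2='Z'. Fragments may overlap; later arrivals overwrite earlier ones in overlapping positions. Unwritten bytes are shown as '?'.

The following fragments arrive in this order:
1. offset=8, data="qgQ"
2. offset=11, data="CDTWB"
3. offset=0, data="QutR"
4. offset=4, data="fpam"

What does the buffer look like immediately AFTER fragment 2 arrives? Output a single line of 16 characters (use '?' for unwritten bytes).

Fragment 1: offset=8 data="qgQ" -> buffer=????????qgQ?????
Fragment 2: offset=11 data="CDTWB" -> buffer=????????qgQCDTWB

Answer: ????????qgQCDTWB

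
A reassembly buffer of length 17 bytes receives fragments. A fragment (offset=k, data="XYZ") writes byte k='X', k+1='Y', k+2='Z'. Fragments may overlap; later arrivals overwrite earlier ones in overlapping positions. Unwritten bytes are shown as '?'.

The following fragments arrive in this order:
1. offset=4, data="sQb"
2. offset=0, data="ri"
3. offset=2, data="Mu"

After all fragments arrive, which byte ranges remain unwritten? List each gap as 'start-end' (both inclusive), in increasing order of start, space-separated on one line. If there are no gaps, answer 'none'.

Fragment 1: offset=4 len=3
Fragment 2: offset=0 len=2
Fragment 3: offset=2 len=2
Gaps: 7-16

Answer: 7-16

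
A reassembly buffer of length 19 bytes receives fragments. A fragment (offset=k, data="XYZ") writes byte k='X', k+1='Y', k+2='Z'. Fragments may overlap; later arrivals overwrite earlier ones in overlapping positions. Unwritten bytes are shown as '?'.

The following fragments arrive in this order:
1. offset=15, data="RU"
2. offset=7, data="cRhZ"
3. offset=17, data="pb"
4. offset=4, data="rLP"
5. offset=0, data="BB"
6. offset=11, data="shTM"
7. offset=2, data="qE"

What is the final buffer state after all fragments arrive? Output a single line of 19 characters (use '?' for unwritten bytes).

Answer: BBqErLPcRhZshTMRUpb

Derivation:
Fragment 1: offset=15 data="RU" -> buffer=???????????????RU??
Fragment 2: offset=7 data="cRhZ" -> buffer=???????cRhZ????RU??
Fragment 3: offset=17 data="pb" -> buffer=???????cRhZ????RUpb
Fragment 4: offset=4 data="rLP" -> buffer=????rLPcRhZ????RUpb
Fragment 5: offset=0 data="BB" -> buffer=BB??rLPcRhZ????RUpb
Fragment 6: offset=11 data="shTM" -> buffer=BB??rLPcRhZshTMRUpb
Fragment 7: offset=2 data="qE" -> buffer=BBqErLPcRhZshTMRUpb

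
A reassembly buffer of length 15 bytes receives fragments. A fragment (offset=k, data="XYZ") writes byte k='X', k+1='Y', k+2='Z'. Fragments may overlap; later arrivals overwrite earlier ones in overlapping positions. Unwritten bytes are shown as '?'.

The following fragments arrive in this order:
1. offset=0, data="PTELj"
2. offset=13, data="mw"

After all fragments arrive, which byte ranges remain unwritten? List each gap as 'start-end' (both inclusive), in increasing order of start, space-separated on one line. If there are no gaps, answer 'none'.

Fragment 1: offset=0 len=5
Fragment 2: offset=13 len=2
Gaps: 5-12

Answer: 5-12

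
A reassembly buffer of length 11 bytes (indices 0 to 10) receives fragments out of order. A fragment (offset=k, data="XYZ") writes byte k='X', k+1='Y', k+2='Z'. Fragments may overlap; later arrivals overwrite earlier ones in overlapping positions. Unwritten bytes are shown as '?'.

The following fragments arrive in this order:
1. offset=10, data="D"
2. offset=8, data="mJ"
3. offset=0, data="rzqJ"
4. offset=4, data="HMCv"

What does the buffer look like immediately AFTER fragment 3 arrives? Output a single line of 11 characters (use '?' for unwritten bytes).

Fragment 1: offset=10 data="D" -> buffer=??????????D
Fragment 2: offset=8 data="mJ" -> buffer=????????mJD
Fragment 3: offset=0 data="rzqJ" -> buffer=rzqJ????mJD

Answer: rzqJ????mJD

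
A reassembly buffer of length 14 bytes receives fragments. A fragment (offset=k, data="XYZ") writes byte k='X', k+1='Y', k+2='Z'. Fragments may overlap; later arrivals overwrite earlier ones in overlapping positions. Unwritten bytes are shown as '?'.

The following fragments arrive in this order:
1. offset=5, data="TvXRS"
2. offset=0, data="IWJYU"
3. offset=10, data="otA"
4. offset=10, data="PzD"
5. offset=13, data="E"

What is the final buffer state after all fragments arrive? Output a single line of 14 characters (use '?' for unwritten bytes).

Fragment 1: offset=5 data="TvXRS" -> buffer=?????TvXRS????
Fragment 2: offset=0 data="IWJYU" -> buffer=IWJYUTvXRS????
Fragment 3: offset=10 data="otA" -> buffer=IWJYUTvXRSotA?
Fragment 4: offset=10 data="PzD" -> buffer=IWJYUTvXRSPzD?
Fragment 5: offset=13 data="E" -> buffer=IWJYUTvXRSPzDE

Answer: IWJYUTvXRSPzDE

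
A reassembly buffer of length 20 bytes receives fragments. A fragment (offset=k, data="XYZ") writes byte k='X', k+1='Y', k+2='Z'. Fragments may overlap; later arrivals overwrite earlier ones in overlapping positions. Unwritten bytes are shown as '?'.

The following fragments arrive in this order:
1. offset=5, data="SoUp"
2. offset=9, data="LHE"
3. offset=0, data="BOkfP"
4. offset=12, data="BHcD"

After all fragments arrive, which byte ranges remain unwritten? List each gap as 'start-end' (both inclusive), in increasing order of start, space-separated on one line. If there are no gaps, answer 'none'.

Fragment 1: offset=5 len=4
Fragment 2: offset=9 len=3
Fragment 3: offset=0 len=5
Fragment 4: offset=12 len=4
Gaps: 16-19

Answer: 16-19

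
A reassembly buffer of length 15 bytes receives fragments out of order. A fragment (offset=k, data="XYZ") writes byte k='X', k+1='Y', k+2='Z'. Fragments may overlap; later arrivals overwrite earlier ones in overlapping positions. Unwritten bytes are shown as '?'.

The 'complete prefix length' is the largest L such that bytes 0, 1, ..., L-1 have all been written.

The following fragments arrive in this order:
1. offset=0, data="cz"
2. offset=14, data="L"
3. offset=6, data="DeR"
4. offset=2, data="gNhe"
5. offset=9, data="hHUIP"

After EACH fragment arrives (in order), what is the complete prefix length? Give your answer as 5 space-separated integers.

Answer: 2 2 2 9 15

Derivation:
Fragment 1: offset=0 data="cz" -> buffer=cz????????????? -> prefix_len=2
Fragment 2: offset=14 data="L" -> buffer=cz????????????L -> prefix_len=2
Fragment 3: offset=6 data="DeR" -> buffer=cz????DeR?????L -> prefix_len=2
Fragment 4: offset=2 data="gNhe" -> buffer=czgNheDeR?????L -> prefix_len=9
Fragment 5: offset=9 data="hHUIP" -> buffer=czgNheDeRhHUIPL -> prefix_len=15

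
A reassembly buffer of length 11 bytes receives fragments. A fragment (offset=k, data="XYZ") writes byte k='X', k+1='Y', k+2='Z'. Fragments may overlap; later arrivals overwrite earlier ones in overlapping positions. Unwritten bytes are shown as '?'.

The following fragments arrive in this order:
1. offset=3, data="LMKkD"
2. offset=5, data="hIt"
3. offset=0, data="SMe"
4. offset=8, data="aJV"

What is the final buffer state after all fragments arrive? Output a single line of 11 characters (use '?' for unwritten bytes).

Answer: SMeLMhItaJV

Derivation:
Fragment 1: offset=3 data="LMKkD" -> buffer=???LMKkD???
Fragment 2: offset=5 data="hIt" -> buffer=???LMhIt???
Fragment 3: offset=0 data="SMe" -> buffer=SMeLMhIt???
Fragment 4: offset=8 data="aJV" -> buffer=SMeLMhItaJV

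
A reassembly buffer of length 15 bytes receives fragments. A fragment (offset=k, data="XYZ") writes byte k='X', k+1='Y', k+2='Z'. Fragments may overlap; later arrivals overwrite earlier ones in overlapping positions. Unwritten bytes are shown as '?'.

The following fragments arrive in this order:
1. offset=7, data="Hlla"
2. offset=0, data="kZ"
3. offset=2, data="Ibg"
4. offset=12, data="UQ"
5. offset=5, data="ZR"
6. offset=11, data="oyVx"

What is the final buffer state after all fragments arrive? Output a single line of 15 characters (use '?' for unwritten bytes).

Fragment 1: offset=7 data="Hlla" -> buffer=???????Hlla????
Fragment 2: offset=0 data="kZ" -> buffer=kZ?????Hlla????
Fragment 3: offset=2 data="Ibg" -> buffer=kZIbg??Hlla????
Fragment 4: offset=12 data="UQ" -> buffer=kZIbg??Hlla?UQ?
Fragment 5: offset=5 data="ZR" -> buffer=kZIbgZRHlla?UQ?
Fragment 6: offset=11 data="oyVx" -> buffer=kZIbgZRHllaoyVx

Answer: kZIbgZRHllaoyVx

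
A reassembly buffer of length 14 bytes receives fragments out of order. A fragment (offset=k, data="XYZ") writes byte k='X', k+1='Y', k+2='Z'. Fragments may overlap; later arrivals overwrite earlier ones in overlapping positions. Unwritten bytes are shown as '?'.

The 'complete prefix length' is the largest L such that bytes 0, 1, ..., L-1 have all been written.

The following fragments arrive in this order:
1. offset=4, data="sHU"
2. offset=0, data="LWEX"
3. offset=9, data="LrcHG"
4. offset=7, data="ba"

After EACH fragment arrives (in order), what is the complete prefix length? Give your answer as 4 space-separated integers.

Fragment 1: offset=4 data="sHU" -> buffer=????sHU??????? -> prefix_len=0
Fragment 2: offset=0 data="LWEX" -> buffer=LWEXsHU??????? -> prefix_len=7
Fragment 3: offset=9 data="LrcHG" -> buffer=LWEXsHU??LrcHG -> prefix_len=7
Fragment 4: offset=7 data="ba" -> buffer=LWEXsHUbaLrcHG -> prefix_len=14

Answer: 0 7 7 14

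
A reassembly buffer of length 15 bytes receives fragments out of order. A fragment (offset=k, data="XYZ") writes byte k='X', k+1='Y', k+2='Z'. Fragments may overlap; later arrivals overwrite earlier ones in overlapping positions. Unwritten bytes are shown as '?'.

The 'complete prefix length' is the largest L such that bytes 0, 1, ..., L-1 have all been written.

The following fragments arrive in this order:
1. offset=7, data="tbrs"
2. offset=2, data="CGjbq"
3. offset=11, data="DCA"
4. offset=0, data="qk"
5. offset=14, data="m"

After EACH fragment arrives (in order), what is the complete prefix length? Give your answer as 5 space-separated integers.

Fragment 1: offset=7 data="tbrs" -> buffer=???????tbrs???? -> prefix_len=0
Fragment 2: offset=2 data="CGjbq" -> buffer=??CGjbqtbrs???? -> prefix_len=0
Fragment 3: offset=11 data="DCA" -> buffer=??CGjbqtbrsDCA? -> prefix_len=0
Fragment 4: offset=0 data="qk" -> buffer=qkCGjbqtbrsDCA? -> prefix_len=14
Fragment 5: offset=14 data="m" -> buffer=qkCGjbqtbrsDCAm -> prefix_len=15

Answer: 0 0 0 14 15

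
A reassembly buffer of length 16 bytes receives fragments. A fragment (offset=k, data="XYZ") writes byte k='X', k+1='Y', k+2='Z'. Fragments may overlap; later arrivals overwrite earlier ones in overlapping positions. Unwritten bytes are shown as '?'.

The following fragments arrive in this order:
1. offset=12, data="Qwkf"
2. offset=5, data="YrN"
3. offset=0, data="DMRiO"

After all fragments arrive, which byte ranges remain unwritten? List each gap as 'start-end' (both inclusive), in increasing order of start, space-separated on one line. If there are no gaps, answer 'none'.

Answer: 8-11

Derivation:
Fragment 1: offset=12 len=4
Fragment 2: offset=5 len=3
Fragment 3: offset=0 len=5
Gaps: 8-11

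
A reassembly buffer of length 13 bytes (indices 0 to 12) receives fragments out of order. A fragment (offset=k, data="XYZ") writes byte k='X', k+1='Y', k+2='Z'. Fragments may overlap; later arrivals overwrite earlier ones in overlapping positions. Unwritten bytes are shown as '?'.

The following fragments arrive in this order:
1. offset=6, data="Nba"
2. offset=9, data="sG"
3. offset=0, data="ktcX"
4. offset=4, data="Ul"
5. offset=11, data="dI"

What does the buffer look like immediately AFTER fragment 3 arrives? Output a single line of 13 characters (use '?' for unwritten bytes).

Answer: ktcX??NbasG??

Derivation:
Fragment 1: offset=6 data="Nba" -> buffer=??????Nba????
Fragment 2: offset=9 data="sG" -> buffer=??????NbasG??
Fragment 3: offset=0 data="ktcX" -> buffer=ktcX??NbasG??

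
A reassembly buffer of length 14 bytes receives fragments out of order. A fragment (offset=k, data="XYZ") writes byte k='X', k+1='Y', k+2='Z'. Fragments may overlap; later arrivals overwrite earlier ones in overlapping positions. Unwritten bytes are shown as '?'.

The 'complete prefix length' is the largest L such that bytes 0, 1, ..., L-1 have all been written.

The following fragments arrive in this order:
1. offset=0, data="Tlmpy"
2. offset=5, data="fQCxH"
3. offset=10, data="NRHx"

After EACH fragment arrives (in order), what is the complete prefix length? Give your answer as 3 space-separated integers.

Answer: 5 10 14

Derivation:
Fragment 1: offset=0 data="Tlmpy" -> buffer=Tlmpy????????? -> prefix_len=5
Fragment 2: offset=5 data="fQCxH" -> buffer=TlmpyfQCxH???? -> prefix_len=10
Fragment 3: offset=10 data="NRHx" -> buffer=TlmpyfQCxHNRHx -> prefix_len=14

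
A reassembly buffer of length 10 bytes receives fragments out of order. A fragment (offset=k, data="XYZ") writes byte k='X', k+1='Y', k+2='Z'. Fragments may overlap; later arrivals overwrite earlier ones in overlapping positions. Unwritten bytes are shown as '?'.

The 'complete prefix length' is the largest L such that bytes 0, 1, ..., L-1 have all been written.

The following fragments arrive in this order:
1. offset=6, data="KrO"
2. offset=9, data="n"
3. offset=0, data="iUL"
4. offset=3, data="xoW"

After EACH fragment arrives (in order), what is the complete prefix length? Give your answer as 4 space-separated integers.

Fragment 1: offset=6 data="KrO" -> buffer=??????KrO? -> prefix_len=0
Fragment 2: offset=9 data="n" -> buffer=??????KrOn -> prefix_len=0
Fragment 3: offset=0 data="iUL" -> buffer=iUL???KrOn -> prefix_len=3
Fragment 4: offset=3 data="xoW" -> buffer=iULxoWKrOn -> prefix_len=10

Answer: 0 0 3 10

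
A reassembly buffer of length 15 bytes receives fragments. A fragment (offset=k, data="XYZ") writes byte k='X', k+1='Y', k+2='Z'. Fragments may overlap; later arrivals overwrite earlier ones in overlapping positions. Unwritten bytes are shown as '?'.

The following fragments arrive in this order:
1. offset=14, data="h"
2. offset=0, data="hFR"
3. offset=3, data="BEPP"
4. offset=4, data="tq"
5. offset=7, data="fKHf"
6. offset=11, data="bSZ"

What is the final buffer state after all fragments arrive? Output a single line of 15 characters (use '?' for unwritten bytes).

Answer: hFRBtqPfKHfbSZh

Derivation:
Fragment 1: offset=14 data="h" -> buffer=??????????????h
Fragment 2: offset=0 data="hFR" -> buffer=hFR???????????h
Fragment 3: offset=3 data="BEPP" -> buffer=hFRBEPP???????h
Fragment 4: offset=4 data="tq" -> buffer=hFRBtqP???????h
Fragment 5: offset=7 data="fKHf" -> buffer=hFRBtqPfKHf???h
Fragment 6: offset=11 data="bSZ" -> buffer=hFRBtqPfKHfbSZh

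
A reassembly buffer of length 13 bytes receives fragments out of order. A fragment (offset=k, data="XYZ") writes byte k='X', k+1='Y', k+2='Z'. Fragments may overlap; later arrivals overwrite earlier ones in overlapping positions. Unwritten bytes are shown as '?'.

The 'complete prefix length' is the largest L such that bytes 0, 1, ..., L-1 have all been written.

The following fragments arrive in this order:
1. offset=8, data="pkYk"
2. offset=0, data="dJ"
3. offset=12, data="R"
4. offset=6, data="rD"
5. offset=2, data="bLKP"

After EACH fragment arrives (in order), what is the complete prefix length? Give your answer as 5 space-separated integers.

Answer: 0 2 2 2 13

Derivation:
Fragment 1: offset=8 data="pkYk" -> buffer=????????pkYk? -> prefix_len=0
Fragment 2: offset=0 data="dJ" -> buffer=dJ??????pkYk? -> prefix_len=2
Fragment 3: offset=12 data="R" -> buffer=dJ??????pkYkR -> prefix_len=2
Fragment 4: offset=6 data="rD" -> buffer=dJ????rDpkYkR -> prefix_len=2
Fragment 5: offset=2 data="bLKP" -> buffer=dJbLKPrDpkYkR -> prefix_len=13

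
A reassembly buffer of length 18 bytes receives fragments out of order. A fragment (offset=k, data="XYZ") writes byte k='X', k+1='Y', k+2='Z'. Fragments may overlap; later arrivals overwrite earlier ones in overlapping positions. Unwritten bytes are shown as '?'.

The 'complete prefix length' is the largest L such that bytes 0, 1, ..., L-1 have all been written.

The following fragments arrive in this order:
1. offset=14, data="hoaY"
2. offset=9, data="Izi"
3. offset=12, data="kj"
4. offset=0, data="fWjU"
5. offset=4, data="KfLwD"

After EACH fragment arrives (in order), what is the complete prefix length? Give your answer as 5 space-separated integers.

Fragment 1: offset=14 data="hoaY" -> buffer=??????????????hoaY -> prefix_len=0
Fragment 2: offset=9 data="Izi" -> buffer=?????????Izi??hoaY -> prefix_len=0
Fragment 3: offset=12 data="kj" -> buffer=?????????IzikjhoaY -> prefix_len=0
Fragment 4: offset=0 data="fWjU" -> buffer=fWjU?????IzikjhoaY -> prefix_len=4
Fragment 5: offset=4 data="KfLwD" -> buffer=fWjUKfLwDIzikjhoaY -> prefix_len=18

Answer: 0 0 0 4 18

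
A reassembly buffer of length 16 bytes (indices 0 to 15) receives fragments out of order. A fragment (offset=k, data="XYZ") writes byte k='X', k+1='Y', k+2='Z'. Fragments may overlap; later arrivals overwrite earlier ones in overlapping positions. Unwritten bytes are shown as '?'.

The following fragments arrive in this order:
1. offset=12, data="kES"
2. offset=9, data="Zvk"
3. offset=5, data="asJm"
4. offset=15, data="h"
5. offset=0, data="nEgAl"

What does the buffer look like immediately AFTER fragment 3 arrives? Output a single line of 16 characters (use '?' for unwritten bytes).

Fragment 1: offset=12 data="kES" -> buffer=????????????kES?
Fragment 2: offset=9 data="Zvk" -> buffer=?????????ZvkkES?
Fragment 3: offset=5 data="asJm" -> buffer=?????asJmZvkkES?

Answer: ?????asJmZvkkES?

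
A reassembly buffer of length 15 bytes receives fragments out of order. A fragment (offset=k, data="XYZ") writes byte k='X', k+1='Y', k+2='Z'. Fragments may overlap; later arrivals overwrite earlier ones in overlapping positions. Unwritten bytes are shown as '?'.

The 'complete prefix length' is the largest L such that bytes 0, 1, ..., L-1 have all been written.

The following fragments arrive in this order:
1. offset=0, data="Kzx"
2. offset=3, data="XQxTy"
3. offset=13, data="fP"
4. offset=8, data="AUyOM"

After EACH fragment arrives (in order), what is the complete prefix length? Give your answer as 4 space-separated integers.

Fragment 1: offset=0 data="Kzx" -> buffer=Kzx???????????? -> prefix_len=3
Fragment 2: offset=3 data="XQxTy" -> buffer=KzxXQxTy??????? -> prefix_len=8
Fragment 3: offset=13 data="fP" -> buffer=KzxXQxTy?????fP -> prefix_len=8
Fragment 4: offset=8 data="AUyOM" -> buffer=KzxXQxTyAUyOMfP -> prefix_len=15

Answer: 3 8 8 15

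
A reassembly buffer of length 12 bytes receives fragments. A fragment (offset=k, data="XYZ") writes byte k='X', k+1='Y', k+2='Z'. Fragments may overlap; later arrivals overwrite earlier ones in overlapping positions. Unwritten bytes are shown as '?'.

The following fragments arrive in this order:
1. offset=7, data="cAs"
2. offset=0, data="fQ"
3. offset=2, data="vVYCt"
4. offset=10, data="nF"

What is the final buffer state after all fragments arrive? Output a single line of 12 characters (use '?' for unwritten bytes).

Fragment 1: offset=7 data="cAs" -> buffer=???????cAs??
Fragment 2: offset=0 data="fQ" -> buffer=fQ?????cAs??
Fragment 3: offset=2 data="vVYCt" -> buffer=fQvVYCtcAs??
Fragment 4: offset=10 data="nF" -> buffer=fQvVYCtcAsnF

Answer: fQvVYCtcAsnF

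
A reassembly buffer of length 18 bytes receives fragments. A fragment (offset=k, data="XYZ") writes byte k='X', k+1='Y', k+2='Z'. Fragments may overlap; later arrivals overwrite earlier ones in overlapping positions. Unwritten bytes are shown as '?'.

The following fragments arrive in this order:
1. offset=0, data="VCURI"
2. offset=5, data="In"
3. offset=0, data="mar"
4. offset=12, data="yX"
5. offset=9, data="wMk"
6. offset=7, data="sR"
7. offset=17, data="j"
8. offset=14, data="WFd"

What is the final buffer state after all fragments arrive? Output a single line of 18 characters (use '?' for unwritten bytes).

Answer: marRIInsRwMkyXWFdj

Derivation:
Fragment 1: offset=0 data="VCURI" -> buffer=VCURI?????????????
Fragment 2: offset=5 data="In" -> buffer=VCURIIn???????????
Fragment 3: offset=0 data="mar" -> buffer=marRIIn???????????
Fragment 4: offset=12 data="yX" -> buffer=marRIIn?????yX????
Fragment 5: offset=9 data="wMk" -> buffer=marRIIn??wMkyX????
Fragment 6: offset=7 data="sR" -> buffer=marRIInsRwMkyX????
Fragment 7: offset=17 data="j" -> buffer=marRIInsRwMkyX???j
Fragment 8: offset=14 data="WFd" -> buffer=marRIInsRwMkyXWFdj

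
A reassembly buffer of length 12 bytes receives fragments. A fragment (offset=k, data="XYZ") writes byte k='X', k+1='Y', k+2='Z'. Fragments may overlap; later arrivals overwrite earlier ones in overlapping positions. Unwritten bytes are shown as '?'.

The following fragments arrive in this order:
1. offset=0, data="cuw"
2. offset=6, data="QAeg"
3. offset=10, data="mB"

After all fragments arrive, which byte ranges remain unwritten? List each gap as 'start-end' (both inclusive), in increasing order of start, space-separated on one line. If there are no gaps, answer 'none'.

Fragment 1: offset=0 len=3
Fragment 2: offset=6 len=4
Fragment 3: offset=10 len=2
Gaps: 3-5

Answer: 3-5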